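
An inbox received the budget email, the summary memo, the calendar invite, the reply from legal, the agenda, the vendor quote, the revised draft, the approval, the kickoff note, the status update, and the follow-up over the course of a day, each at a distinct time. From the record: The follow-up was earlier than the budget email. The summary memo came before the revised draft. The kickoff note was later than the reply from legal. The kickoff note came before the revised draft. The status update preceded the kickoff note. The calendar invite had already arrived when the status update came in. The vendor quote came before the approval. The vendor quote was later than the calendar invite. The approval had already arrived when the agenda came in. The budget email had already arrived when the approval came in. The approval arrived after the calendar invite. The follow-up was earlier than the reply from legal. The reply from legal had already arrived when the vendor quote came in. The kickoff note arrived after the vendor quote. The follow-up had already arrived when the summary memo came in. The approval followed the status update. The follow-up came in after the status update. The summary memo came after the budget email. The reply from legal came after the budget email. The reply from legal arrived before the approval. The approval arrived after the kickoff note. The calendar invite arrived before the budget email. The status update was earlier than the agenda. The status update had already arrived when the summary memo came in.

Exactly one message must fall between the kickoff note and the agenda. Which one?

Tracing the constraints gives the kickoff note → the approval → the agenda, so the approval sits after the kickoff note and before the agenda.
No other message is forced both after the kickoff note and before the agenda.

the approval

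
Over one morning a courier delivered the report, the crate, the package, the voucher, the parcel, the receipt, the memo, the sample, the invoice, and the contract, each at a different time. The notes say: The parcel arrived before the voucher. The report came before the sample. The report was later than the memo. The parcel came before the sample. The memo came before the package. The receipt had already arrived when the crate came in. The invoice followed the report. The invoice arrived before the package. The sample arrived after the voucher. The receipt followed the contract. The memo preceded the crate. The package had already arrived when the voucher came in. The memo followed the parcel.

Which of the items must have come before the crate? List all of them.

Directly stated before the crate: the memo and the receipt.
The contract reaches the crate via the contract → the receipt → the crate.
The parcel reaches the crate via the parcel → the memo → the crate.
No chain forces the package (or any of the others) ahead of the crate.

the contract, the memo, the parcel, the receipt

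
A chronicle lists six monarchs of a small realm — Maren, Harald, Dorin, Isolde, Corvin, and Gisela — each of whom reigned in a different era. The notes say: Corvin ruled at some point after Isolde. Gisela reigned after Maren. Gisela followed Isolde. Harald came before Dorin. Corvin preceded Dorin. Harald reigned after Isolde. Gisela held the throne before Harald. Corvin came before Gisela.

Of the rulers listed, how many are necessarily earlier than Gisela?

3

Directly stated before Gisela: Corvin, Isolde, and Maren.
No chain forces Dorin (or any of the others) ahead of Gisela.
That's Corvin, Isolde, and Maren — 3 in all.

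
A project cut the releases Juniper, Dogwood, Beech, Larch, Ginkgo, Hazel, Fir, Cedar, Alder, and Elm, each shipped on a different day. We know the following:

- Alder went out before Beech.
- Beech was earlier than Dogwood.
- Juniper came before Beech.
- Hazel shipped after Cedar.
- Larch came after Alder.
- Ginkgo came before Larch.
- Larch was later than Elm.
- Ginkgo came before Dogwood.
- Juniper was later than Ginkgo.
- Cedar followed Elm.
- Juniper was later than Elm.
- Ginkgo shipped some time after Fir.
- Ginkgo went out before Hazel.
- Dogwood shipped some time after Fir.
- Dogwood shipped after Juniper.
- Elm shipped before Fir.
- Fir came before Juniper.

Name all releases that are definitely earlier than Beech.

Directly stated before Beech: Alder and Juniper.
Elm reaches Beech via Elm → Juniper → Beech.
Fir reaches Beech via Fir → Juniper → Beech.
Ginkgo reaches Beech via Ginkgo → Juniper → Beech.
No chain forces Larch (or any of the others) ahead of Beech.

Alder, Elm, Fir, Ginkgo, Juniper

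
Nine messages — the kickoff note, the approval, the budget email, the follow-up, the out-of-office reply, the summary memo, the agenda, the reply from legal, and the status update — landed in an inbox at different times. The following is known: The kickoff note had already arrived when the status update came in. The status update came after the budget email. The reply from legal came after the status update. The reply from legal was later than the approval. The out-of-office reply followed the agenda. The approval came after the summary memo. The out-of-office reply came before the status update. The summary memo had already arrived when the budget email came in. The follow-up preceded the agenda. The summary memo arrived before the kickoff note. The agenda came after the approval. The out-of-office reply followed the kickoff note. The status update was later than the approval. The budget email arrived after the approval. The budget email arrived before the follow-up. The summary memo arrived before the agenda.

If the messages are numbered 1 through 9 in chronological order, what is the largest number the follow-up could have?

5

The follow-up must come before the agenda, the out-of-office reply, the reply from legal, and the status update — 4 messages forced after it.
Everything else can be placed before the follow-up in some valid order, so the follow-up can sit as late as position 9 − 4 = 5.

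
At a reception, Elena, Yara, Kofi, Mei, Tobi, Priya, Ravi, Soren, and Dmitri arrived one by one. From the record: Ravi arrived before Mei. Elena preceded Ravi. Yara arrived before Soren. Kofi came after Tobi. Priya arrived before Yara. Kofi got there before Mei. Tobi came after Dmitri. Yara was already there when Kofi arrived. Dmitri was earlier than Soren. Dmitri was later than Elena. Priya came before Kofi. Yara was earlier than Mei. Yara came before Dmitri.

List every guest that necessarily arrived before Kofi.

Directly stated before Kofi: Priya, Tobi, and Yara.
Dmitri reaches Kofi via Dmitri → Tobi → Kofi.
Elena reaches Kofi via Elena → Dmitri → Tobi → Kofi.

Dmitri, Elena, Priya, Tobi, Yara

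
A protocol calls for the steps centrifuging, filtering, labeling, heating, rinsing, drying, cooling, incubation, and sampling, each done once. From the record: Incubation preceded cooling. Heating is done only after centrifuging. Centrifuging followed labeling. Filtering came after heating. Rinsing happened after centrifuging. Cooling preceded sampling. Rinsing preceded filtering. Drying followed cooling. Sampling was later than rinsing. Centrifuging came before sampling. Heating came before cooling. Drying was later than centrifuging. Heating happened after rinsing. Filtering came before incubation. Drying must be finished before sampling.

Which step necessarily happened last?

sampling

Every other step has a chain of constraints placing it before sampling, so sampling is last.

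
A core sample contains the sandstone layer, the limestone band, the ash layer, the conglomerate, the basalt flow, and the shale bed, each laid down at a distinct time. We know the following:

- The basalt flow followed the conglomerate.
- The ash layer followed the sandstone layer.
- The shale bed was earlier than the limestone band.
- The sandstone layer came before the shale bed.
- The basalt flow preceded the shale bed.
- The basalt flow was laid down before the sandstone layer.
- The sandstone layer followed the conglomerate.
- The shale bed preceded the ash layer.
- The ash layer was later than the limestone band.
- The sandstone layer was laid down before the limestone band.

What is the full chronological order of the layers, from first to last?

The constraints fix every adjacent pair, so only one ordering works:
the conglomerate → the basalt flow → the sandstone layer → the shale bed → the limestone band → the ash layer.

the conglomerate, the basalt flow, the sandstone layer, the shale bed, the limestone band, the ash layer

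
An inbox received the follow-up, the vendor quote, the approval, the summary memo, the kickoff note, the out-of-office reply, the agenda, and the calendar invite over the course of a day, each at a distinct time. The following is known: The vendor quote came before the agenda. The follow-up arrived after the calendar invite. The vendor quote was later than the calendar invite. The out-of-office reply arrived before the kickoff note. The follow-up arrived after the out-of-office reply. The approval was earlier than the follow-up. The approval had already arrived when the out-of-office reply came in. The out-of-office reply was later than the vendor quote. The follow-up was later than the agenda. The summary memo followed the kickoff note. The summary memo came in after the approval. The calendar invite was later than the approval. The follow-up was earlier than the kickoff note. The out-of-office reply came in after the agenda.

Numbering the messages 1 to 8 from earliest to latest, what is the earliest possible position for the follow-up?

The agenda, the approval, the calendar invite, the out-of-office reply, and the vendor quote must all come before the follow-up — 5 forced predecessors.
Nothing else is forced ahead of the follow-up, so its earliest slot is position 5 + 1 = 6.

6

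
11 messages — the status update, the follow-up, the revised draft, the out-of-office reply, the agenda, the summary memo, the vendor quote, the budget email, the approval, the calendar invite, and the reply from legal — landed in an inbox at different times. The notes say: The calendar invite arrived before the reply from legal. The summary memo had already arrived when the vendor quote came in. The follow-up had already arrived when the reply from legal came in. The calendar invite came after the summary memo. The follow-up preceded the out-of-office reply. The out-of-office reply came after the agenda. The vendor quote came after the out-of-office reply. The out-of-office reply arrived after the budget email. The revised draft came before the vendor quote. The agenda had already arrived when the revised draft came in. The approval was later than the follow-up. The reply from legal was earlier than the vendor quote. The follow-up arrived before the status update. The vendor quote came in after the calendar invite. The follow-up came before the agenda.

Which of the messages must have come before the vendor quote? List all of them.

the agenda, the budget email, the calendar invite, the follow-up, the out-of-office reply, the reply from legal, the revised draft, the summary memo

Directly stated before the vendor quote: the calendar invite, the out-of-office reply, the reply from legal, the revised draft, and the summary memo.
The agenda reaches the vendor quote via the agenda → the out-of-office reply → the vendor quote.
The budget email reaches the vendor quote via the budget email → the out-of-office reply → the vendor quote.
The follow-up reaches the vendor quote via the follow-up → the out-of-office reply → the vendor quote.
No chain forces the approval (or any of the others) ahead of the vendor quote.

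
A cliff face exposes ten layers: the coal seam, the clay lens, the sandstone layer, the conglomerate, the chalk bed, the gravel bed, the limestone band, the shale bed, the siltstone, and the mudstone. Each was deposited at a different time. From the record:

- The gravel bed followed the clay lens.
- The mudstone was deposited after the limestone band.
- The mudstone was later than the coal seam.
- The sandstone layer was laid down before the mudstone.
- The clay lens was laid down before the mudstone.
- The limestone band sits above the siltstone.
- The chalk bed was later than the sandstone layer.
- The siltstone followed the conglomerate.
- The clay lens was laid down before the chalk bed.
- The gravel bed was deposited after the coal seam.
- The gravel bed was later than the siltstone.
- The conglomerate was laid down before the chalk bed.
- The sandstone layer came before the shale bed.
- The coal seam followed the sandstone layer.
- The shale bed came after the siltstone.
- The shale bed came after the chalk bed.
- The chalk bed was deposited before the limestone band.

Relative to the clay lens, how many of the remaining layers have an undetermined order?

4

Forced after the clay lens: the chalk bed, the gravel bed, the limestone band, the mudstone, and the shale bed.
That leaves the coal seam, the conglomerate, the sandstone layer, and the siltstone with no forced order relative to the clay lens — 4.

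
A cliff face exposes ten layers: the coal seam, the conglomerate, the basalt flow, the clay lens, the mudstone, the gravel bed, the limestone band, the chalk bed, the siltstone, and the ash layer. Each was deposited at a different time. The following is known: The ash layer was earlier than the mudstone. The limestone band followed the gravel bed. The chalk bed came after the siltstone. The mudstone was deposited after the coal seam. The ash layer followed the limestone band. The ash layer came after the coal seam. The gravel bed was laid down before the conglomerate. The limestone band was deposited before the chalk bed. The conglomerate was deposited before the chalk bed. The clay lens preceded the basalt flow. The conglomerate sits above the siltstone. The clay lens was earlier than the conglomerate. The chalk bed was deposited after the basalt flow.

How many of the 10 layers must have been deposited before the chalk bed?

Directly stated before the chalk bed: the basalt flow, the conglomerate, the limestone band, and the siltstone.
The clay lens reaches the chalk bed via the clay lens → the basalt flow → the chalk bed.
The gravel bed reaches the chalk bed via the gravel bed → the conglomerate → the chalk bed.
That's the basalt flow, the clay lens, the conglomerate, the gravel bed, the limestone band, and the siltstone — 6 in all.

6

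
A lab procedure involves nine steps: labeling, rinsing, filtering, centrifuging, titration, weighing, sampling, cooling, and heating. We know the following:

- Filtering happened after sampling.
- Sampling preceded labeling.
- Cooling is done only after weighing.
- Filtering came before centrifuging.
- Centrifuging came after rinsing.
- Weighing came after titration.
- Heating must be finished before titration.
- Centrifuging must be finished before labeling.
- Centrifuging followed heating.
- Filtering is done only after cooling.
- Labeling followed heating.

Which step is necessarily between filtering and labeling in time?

Tracing the constraints gives filtering → centrifuging → labeling, so centrifuging sits after filtering and before labeling.
No other step is forced both after filtering and before labeling.

centrifuging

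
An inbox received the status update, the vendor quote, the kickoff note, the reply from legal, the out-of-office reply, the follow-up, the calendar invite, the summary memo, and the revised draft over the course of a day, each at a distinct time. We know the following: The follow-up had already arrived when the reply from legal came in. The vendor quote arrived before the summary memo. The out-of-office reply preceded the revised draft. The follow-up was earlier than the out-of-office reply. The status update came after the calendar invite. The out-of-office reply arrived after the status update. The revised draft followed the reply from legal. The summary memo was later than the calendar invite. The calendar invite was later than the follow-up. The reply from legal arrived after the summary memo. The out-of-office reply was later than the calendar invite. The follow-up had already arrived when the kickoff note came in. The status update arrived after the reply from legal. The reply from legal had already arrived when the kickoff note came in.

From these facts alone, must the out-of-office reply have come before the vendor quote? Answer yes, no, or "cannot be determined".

no

Tracing the constraints gives the vendor quote → the summary memo → the reply from legal → the status update → the out-of-office reply, so the vendor quote must come before the out-of-office reply.
That means the out-of-office reply cannot be before the vendor quote.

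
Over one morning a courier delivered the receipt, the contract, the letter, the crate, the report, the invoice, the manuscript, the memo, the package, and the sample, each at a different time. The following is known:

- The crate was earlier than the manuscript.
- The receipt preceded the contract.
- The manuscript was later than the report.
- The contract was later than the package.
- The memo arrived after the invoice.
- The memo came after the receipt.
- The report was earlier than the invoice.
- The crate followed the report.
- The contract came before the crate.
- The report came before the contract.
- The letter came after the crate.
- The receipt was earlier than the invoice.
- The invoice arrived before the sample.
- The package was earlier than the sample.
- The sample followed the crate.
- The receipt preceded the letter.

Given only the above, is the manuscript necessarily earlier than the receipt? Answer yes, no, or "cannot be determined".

Tracing the constraints gives the receipt → the contract → the crate → the manuscript, so the receipt must come before the manuscript.
That means the manuscript cannot be before the receipt.

no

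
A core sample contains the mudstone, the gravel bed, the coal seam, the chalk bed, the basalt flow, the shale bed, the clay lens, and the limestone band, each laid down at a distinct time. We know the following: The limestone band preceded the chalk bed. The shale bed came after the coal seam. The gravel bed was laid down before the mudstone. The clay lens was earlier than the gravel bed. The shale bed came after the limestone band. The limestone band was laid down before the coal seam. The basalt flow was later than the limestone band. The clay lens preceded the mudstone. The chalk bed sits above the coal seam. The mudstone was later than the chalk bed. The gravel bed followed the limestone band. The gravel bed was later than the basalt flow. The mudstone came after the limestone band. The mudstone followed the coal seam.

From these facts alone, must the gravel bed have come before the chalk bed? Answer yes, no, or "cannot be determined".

No chain of stated constraints runs from the gravel bed to the chalk bed, and none runs from the chalk bed to the gravel bed either.
So the relative order of the gravel bed and the chalk bed is not fixed by the given facts.

cannot be determined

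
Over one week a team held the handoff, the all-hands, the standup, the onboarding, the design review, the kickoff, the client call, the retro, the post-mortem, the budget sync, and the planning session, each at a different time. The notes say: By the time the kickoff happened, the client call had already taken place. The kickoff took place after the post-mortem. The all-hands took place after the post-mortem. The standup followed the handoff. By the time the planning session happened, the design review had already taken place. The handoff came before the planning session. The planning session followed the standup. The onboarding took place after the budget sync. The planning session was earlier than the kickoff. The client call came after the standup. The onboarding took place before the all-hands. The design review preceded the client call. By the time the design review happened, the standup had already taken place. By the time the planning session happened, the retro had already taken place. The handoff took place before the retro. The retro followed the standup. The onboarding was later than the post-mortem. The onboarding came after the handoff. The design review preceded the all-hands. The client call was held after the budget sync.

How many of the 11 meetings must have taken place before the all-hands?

6

Directly stated before the all-hands: the design review, the onboarding, and the post-mortem.
The budget sync reaches the all-hands via the budget sync → the onboarding → the all-hands.
The handoff reaches the all-hands via the handoff → the onboarding → the all-hands.
The standup reaches the all-hands via the standup → the design review → the all-hands.
No chain forces the retro (or any of the others) ahead of the all-hands.
That's the budget sync, the design review, the handoff, the onboarding, the post-mortem, and the standup — 6 in all.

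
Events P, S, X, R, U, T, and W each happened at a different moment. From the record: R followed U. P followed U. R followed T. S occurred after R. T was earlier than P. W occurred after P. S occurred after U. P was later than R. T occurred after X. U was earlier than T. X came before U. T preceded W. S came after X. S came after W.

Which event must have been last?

S

Every other event has a chain of constraints placing it before S, so S is last.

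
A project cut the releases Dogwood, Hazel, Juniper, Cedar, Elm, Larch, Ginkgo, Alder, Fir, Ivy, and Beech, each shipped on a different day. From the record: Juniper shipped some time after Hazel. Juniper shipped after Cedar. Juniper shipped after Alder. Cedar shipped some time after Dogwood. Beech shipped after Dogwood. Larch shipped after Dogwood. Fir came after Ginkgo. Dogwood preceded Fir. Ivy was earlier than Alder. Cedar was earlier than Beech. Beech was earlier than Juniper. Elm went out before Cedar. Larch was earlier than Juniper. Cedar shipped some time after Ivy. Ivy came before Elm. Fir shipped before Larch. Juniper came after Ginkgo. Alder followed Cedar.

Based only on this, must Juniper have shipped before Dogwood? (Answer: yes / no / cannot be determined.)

Tracing the constraints gives Dogwood → Cedar → Juniper, so Dogwood must come before Juniper.
That means Juniper cannot be before Dogwood.

no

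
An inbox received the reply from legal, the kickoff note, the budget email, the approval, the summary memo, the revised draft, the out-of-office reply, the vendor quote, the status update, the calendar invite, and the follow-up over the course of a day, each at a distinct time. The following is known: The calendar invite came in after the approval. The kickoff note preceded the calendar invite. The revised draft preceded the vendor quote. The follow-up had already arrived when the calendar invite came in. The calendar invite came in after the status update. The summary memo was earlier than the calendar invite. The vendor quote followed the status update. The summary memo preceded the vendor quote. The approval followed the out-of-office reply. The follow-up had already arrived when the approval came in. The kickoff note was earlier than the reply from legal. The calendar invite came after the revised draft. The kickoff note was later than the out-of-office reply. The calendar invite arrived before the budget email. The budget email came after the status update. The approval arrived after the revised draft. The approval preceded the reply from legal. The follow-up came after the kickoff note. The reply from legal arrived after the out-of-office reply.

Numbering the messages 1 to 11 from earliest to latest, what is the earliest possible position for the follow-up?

The kickoff note and the out-of-office reply must both come before the follow-up — 2 forced predecessors.
Nothing else is forced ahead of the follow-up, so its earliest slot is position 2 + 1 = 3.

3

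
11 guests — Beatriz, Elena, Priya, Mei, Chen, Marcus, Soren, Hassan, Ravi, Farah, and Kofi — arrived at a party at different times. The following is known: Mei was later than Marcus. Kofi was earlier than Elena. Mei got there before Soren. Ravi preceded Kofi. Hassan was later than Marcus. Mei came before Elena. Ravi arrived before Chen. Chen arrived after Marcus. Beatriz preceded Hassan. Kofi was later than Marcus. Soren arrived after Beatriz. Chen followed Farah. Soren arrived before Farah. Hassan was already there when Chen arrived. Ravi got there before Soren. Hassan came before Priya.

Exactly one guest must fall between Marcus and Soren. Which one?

Tracing the constraints gives Marcus → Mei → Soren, so Mei sits after Marcus and before Soren.
No other guest is forced both after Marcus and before Soren.

Mei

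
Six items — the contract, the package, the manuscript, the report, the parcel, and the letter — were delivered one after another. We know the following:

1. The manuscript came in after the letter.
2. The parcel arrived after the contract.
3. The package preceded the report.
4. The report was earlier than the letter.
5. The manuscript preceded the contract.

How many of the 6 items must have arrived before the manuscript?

Directly stated before the manuscript: the letter.
The package reaches the manuscript via the package → the report → the letter → the manuscript.
The report reaches the manuscript via the report → the letter → the manuscript.
That's the letter, the package, and the report — 3 in all.

3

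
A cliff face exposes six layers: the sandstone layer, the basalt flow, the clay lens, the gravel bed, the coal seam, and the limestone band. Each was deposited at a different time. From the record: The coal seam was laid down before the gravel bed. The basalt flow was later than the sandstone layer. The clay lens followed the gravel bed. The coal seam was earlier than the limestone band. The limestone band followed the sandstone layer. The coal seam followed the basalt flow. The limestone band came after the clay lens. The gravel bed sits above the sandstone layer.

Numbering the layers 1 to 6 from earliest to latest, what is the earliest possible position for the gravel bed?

4

The basalt flow, the coal seam, and the sandstone layer must all come before the gravel bed — 3 forced predecessors.
Nothing else is forced ahead of the gravel bed, so its earliest slot is position 3 + 1 = 4.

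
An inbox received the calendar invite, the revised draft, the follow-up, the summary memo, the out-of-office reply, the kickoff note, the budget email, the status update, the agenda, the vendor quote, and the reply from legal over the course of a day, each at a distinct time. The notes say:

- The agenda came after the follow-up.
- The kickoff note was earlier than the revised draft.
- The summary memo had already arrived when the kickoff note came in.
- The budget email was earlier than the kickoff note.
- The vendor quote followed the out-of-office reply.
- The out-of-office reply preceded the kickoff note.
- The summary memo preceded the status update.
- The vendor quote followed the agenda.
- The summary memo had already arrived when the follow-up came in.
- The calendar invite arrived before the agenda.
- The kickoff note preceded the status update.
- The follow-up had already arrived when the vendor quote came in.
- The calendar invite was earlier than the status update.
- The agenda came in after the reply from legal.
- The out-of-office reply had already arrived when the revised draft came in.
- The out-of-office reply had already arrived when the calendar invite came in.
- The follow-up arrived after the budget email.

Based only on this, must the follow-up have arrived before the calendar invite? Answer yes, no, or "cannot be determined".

cannot be determined

No chain of stated constraints runs from the follow-up to the calendar invite, and none runs from the calendar invite to the follow-up either.
So the relative order of the follow-up and the calendar invite is not fixed by the given facts.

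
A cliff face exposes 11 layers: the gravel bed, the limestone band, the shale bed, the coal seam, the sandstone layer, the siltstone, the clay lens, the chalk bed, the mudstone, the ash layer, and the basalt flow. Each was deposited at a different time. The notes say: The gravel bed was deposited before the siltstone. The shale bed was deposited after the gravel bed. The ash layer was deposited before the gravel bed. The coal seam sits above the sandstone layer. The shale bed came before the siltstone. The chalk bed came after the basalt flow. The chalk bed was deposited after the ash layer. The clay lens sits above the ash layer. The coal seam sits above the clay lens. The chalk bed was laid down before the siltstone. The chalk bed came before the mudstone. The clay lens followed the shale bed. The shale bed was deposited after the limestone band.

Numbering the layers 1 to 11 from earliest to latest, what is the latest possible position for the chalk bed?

9

The chalk bed must come before the mudstone and the siltstone — 2 layers forced after it.
Everything else can be placed before the chalk bed in some valid order, so the chalk bed can sit as late as position 11 − 2 = 9.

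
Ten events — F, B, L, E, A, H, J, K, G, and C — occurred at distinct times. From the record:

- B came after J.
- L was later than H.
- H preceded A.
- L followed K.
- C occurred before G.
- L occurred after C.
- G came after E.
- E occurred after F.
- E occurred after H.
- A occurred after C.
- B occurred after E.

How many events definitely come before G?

Directly stated before G: C and E.
F reaches G via F → E → G.
H reaches G via H → E → G.
That's C, E, F, and H — 4 in all.

4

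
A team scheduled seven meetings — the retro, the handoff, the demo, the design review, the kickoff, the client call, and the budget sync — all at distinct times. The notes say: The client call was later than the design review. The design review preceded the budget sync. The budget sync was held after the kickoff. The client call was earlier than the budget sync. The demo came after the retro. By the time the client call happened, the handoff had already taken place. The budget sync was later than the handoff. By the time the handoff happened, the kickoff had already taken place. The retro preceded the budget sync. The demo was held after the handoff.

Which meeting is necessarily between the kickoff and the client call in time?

Tracing the constraints gives the kickoff → the handoff → the client call, so the handoff sits after the kickoff and before the client call.
No other meeting is forced both after the kickoff and before the client call.

the handoff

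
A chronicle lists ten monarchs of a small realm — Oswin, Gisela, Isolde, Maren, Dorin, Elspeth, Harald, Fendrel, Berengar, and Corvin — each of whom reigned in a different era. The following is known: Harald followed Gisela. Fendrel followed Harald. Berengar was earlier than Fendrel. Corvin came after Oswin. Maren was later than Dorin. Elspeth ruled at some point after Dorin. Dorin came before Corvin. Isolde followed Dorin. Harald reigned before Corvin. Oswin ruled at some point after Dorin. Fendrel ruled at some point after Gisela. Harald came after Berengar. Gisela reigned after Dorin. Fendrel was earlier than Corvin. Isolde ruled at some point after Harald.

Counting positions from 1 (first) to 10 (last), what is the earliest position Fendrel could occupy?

Berengar, Dorin, Gisela, and Harald must all come before Fendrel — 4 forced predecessors.
Nothing else is forced ahead of Fendrel, so their earliest slot is position 4 + 1 = 5.

5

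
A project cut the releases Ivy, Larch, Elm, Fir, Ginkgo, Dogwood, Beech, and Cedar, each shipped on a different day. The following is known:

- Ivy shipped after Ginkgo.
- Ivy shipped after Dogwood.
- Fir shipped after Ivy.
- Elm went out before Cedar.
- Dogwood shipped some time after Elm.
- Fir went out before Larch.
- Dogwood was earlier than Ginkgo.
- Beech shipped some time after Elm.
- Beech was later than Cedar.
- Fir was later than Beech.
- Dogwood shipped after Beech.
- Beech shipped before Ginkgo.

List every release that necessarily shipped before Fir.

Beech, Cedar, Dogwood, Elm, Ginkgo, Ivy

Directly stated before Fir: Beech and Ivy.
Cedar reaches Fir via Cedar → Beech → Fir.
Dogwood reaches Fir via Dogwood → Ivy → Fir.
Elm reaches Fir via Elm → Beech → Fir.
Likewise Ginkgo reaches Fir by chaining the stated constraints.
No chain forces Larch ahead of Fir.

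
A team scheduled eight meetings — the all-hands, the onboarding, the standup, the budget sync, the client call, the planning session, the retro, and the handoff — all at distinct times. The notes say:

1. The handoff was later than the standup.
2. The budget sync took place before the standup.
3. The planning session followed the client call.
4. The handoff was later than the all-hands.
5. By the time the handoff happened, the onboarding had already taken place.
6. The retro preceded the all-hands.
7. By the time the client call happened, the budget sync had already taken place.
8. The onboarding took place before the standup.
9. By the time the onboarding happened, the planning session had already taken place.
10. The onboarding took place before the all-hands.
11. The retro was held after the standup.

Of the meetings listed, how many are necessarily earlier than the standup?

4

Directly stated before the standup: the budget sync and the onboarding.
The client call reaches the standup via the client call → the planning session → the onboarding → the standup.
The planning session reaches the standup via the planning session → the onboarding → the standup.
No chain forces the all-hands (or any of the others) ahead of the standup.
That's the budget sync, the client call, the onboarding, and the planning session — 4 in all.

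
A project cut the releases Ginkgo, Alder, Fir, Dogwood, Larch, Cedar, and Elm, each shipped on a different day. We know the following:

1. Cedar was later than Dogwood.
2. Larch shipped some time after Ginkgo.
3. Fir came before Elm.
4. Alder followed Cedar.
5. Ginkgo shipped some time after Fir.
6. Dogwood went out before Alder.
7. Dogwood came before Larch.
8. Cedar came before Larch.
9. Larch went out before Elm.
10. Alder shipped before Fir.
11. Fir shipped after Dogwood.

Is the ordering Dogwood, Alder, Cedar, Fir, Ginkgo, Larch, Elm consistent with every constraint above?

no

The constraints require Cedar before Alder, but in the proposed sequence Alder appears ahead of Cedar. That one violation is enough.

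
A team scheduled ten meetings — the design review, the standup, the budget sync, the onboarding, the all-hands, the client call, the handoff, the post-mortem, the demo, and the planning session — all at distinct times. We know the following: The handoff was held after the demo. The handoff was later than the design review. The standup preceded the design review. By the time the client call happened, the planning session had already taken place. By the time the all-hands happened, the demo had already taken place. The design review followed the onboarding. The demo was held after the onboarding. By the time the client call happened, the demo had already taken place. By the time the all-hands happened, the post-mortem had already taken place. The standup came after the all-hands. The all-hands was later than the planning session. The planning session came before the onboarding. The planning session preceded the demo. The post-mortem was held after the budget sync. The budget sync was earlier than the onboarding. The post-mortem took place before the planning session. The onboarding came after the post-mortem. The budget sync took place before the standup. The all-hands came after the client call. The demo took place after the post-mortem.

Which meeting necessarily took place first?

the budget sync

The budget sync has a chain of constraints placing it before every other meeting, so the budget sync must be first.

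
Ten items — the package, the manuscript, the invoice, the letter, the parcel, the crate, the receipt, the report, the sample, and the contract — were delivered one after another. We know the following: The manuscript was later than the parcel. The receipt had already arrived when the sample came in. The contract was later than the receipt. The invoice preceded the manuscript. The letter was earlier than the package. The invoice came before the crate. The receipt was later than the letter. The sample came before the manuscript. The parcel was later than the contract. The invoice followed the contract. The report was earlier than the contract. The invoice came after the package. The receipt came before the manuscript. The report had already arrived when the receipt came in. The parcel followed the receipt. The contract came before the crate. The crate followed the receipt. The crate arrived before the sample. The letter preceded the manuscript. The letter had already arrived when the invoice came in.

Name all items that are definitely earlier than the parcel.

the contract, the letter, the receipt, the report

Directly stated before the parcel: the contract and the receipt.
The letter reaches the parcel via the letter → the receipt → the parcel.
The report reaches the parcel via the report → the contract → the parcel.
No chain forces the invoice (or any of the others) ahead of the parcel.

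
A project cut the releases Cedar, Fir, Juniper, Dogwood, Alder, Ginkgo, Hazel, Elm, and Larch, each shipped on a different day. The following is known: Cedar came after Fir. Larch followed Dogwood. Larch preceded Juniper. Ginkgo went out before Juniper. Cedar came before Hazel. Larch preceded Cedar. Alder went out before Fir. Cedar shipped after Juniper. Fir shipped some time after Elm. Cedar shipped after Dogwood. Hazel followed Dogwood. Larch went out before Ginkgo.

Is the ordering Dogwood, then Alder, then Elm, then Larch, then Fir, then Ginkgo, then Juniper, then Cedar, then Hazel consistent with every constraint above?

yes

Check each stated constraint against the proposed order — e.g. Dogwood is ahead of Cedar; Dogwood is ahead of Hazel. Every pair is in the required order; nothing is violated.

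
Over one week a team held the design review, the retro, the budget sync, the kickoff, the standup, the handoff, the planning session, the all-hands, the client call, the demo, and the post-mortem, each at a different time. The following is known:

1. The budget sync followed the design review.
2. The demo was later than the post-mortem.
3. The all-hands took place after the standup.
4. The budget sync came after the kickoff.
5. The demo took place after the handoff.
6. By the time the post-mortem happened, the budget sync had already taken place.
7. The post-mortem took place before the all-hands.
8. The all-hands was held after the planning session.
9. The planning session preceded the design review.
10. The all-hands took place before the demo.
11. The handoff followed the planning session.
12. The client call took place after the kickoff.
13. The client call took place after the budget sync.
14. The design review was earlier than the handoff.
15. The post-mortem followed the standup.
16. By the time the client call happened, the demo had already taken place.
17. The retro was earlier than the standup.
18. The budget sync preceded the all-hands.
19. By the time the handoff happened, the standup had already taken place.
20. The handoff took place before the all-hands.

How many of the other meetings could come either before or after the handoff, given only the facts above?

Forced before the handoff: the design review, the planning session, the retro, and the standup; forced after the handoff: the all-hands, the client call, and the demo.
That leaves the budget sync, the kickoff, and the post-mortem with no forced order relative to the handoff — 3.

3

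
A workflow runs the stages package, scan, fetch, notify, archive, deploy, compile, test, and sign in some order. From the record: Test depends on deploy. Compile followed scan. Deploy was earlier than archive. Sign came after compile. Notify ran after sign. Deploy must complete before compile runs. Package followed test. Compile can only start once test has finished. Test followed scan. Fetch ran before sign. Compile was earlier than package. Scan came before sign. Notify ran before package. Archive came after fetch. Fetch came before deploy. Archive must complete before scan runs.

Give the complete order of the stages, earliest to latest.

The constraints fix every adjacent pair, so only one ordering works:
fetch → deploy → archive → scan → test → compile → sign → notify → package.

fetch, deploy, archive, scan, test, compile, sign, notify, package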